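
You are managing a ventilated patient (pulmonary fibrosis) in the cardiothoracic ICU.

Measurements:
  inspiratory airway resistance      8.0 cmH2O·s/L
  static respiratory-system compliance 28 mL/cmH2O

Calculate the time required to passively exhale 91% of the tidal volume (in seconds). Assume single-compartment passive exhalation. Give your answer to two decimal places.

τ = R × C = 8.0 × 28 mL/cmH2O = 8.0 × 0.028 L/cmH2O = 0.224 s.
Exhaled fraction f = 1 − e^(−t/τ) → t = −τ·ln(1 − f) = −0.224·ln(0.09) = 0.5394 s.

0.54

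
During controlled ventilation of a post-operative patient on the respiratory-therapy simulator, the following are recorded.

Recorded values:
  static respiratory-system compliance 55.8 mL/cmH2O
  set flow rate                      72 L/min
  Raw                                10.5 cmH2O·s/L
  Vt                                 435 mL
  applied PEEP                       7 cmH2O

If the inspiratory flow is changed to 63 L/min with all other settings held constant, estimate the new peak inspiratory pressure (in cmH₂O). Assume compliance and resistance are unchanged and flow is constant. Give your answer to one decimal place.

25.8

Flow: 72 L/min ÷ 60 = 1.2 L/s.
New flow: 63 L/min ÷ 60 = 1.05 L/s.
PIP = Vt/C + R·V̇ + PEEP (constant-flow equation of motion).
Only the resistive term changes: ΔPIP = R × ΔV̇ = 10.5 × (1.05 − 1.2) = 10.5 × -0.15 = -1.575 cmH2O.
Original PIP = 435/55.8 + 10.5×1.2 + 7 = 27.396 cmH2O; new PIP = 27.396 + (-1.575) = 25.821 cmH2O.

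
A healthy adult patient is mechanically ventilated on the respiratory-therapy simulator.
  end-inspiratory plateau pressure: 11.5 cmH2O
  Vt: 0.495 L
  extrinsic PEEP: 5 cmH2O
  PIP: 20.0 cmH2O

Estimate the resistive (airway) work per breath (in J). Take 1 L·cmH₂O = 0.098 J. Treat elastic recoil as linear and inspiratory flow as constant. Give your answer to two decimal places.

With constant inspiratory flow the resistive pressure is constant at PIP − Pplat = 20.0 − 11.5 = 8.5 cmH2O, so resistive work = 8.5 × 0.495 = 4.208 L·cmH2O.
× 0.098 J/(L·cmH2O) → 0.4124 J.

0.41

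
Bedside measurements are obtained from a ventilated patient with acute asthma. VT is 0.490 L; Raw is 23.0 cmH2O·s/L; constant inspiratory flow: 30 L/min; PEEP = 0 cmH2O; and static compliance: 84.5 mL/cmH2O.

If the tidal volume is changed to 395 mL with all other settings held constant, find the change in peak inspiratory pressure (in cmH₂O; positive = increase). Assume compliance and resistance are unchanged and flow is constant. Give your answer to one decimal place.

-1.1

PIP = Vt/C + R·V̇ + PEEP (constant-flow equation of motion).
Only the elastic term changes: ΔPIP = ΔVt / C = (395 − 490) / 84.5 = -1.124 cmH2O.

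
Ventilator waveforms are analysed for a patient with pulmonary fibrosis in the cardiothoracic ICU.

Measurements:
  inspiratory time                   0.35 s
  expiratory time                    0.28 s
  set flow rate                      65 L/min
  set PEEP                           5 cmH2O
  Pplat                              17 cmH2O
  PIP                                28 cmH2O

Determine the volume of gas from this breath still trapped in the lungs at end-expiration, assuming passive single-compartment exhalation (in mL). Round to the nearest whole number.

Flow: 65 L/min ÷ 60 = 1.0833 L/s.
Vt = flow × Ti = 1.0833 L/s × 0.35 s × 1000 mL/L = 379.16 mL.
R = (PIP − Pplat)/V̇ = (28 − 17) / 1.0833 = 11.0/1.0833 = 10.154 cmH2O·s/L.
C = Vt/(Pplat − PEEP) = 379.16 / (17 − 5) = 379.16/12.0 = 31.597 mL/cmH2O.
τ = R × C = 10.154 × 0.0316 L/cmH2O = 0.3209 s.
Fraction remaining = e^(−Te/τ) = e^(−0.28/0.3209) = 0.4179.
Trapped volume = 379.16 × 0.4179 = 158.45 mL.

158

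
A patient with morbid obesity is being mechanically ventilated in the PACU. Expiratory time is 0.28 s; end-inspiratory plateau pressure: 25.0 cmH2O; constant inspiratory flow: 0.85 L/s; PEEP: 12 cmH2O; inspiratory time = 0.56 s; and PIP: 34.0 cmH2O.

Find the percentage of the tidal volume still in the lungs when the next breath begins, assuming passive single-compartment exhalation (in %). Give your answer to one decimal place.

48.6

Vt = flow × Ti = 0.85 L/s × 0.56 s × 1000 mL/L = 476.0 mL.
R = (PIP − Pplat)/V̇ = (34.0 − 25.0) / 0.85 = 9.0/0.85 = 10.588 cmH2O·s/L.
C = Vt/(Pplat − PEEP) = 476.0 / (25.0 − 12) = 476.0/13.0 = 36.615 mL/cmH2O.
τ = R × C = 10.588 × 0.03662 L/cmH2O = 0.3877 s.
Fraction remaining at end-expiration = e^(−Te/τ) = e^(−0.28/0.3877) = 0.4857 → 48.57%.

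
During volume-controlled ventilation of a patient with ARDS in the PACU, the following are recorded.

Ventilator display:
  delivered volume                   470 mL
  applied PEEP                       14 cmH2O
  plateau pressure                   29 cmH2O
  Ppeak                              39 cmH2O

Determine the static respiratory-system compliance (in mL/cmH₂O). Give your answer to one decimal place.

31.3

Cstat = Vt / (Pplat − PEEP) = 470 / (29 − 14) = 470 / 15.0 = 31.333 mL/cmH2O.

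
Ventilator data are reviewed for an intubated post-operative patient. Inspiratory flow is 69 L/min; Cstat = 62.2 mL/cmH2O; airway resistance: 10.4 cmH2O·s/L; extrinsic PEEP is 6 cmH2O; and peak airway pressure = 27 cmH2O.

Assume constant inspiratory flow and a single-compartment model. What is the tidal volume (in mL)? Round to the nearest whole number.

Flow: 69 L/min ÷ 60 = 1.15 L/s.
Equation of motion (constant flow): PIP = Vt/C + R·V̇ + PEEP.
Vt/C = PIP − R·V̇ − PEEP = 27 − 11.96 − 6 = 9.04 cmH2O.
Vt = C × 9.04 = 62.2 × 9.04 = 562.29 mL.

562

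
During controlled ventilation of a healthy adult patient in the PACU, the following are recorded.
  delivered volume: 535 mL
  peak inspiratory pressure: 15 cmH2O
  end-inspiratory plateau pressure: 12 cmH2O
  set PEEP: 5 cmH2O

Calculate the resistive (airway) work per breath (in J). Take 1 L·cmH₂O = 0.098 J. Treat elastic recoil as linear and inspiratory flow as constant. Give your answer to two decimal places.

With constant inspiratory flow the resistive pressure is constant at PIP − Pplat = 15 − 12 = 3.0 cmH2O, so resistive work = 3.0 × 0.535 = 1.605 L·cmH2O.
× 0.098 J/(L·cmH2O) → 0.1573 J.

0.16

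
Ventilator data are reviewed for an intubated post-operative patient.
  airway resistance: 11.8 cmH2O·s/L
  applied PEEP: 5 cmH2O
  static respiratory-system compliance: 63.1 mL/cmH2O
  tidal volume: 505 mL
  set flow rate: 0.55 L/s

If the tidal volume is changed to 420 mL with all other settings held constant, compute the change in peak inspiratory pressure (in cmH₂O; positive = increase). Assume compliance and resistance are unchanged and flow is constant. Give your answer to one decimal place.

PIP = Vt/C + R·V̇ + PEEP (constant-flow equation of motion).
Only the elastic term changes: ΔPIP = ΔVt / C = (420 − 505) / 63.1 = -1.347 cmH2O.

-1.3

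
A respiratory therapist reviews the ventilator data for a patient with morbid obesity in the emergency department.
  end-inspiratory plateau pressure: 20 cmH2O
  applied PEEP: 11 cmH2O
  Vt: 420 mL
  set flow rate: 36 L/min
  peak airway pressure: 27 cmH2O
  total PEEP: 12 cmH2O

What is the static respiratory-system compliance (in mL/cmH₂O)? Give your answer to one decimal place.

End-expiratory occlusion gives total PEEP = 12 cmH2O (intrinsic PEEP = 12 − 11 = 1). Use total PEEP for the elastic gradient.
Cstat = Vt / (Pplat − PEEPtotal) = 420 / (20 − 12) = 420 / 8.0 = 52.5 mL/cmH2O.

52.5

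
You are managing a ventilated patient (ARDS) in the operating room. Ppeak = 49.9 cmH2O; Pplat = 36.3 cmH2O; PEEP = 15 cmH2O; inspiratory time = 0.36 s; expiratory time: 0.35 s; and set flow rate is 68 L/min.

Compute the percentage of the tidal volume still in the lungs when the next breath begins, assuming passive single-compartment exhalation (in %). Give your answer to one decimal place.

Flow: 68 L/min ÷ 60 = 1.1333 L/s.
Vt = flow × Ti = 1.1333 L/s × 0.36 s × 1000 mL/L = 407.99 mL.
R = (PIP − Pplat)/V̇ = (49.9 − 36.3) / 1.1333 = 13.6/1.1333 = 12.0 cmH2O·s/L.
C = Vt/(Pplat − PEEP) = 407.99 / (36.3 − 15) = 407.99/21.3 = 19.154 mL/cmH2O.
τ = R × C = 12.0 × 0.01915 L/cmH2O = 0.2298 s.
Fraction remaining at end-expiration = e^(−Te/τ) = e^(−0.35/0.2298) = 0.218 → 21.8%.

21.8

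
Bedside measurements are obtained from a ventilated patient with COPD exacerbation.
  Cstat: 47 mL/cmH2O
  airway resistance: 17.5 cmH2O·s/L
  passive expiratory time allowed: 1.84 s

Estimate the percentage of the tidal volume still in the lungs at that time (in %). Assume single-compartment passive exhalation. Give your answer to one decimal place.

τ = R × C = 17.5 × 47 mL/cmH2O = 17.5 × 0.047 L/cmH2O = 0.8225 s.
Passive exhalation: V(t)/V₀ = e^(−t/τ) = e^(−1.84/0.8225) = 0.1068.
Fraction remaining = 0.1068 → 10.68%.

10.7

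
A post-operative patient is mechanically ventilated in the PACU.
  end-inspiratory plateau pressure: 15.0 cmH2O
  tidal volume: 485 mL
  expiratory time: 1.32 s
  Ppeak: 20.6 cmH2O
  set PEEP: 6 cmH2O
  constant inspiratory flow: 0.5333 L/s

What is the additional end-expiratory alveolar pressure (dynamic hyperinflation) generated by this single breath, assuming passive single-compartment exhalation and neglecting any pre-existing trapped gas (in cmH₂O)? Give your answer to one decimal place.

0.9

R = (PIP − Pplat)/V̇ = (20.6 − 15.0) / 0.5333 = 5.6/0.5333 = 10.501 cmH2O·s/L.
C = Vt/(Pplat − PEEP) = 485.0 / (15.0 − 6) = 485.0/9.0 = 53.889 mL/cmH2O.
τ = R × C = 10.501 × 0.05389 L/cmH2O = 0.5659 s.
Fraction remaining = e^(−Te/τ) = e^(−1.32/0.5659) = 0.09705; trapped volume = 485.0 × 0.09705 = 47.069 mL.
Additional alveolar pressure from trapping ≈ V_trapped / C = 47.069 / 53.889 = 0.8734 cmH2O.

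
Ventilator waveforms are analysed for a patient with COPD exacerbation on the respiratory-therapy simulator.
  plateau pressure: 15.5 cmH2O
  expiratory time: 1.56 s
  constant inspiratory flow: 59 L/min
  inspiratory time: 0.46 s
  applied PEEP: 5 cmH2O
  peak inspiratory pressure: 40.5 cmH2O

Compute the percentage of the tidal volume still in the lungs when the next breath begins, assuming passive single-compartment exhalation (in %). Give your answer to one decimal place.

Flow: 59 L/min ÷ 60 = 0.9833 L/s.
Vt = flow × Ti = 0.9833 L/s × 0.46 s × 1000 mL/L = 452.32 mL.
R = (PIP − Pplat)/V̇ = (40.5 − 15.5) / 0.9833 = 25.0/0.9833 = 25.425 cmH2O·s/L.
C = Vt/(Pplat − PEEP) = 452.32 / (15.5 − 5) = 452.32/10.5 = 43.078 mL/cmH2O.
τ = R × C = 25.425 × 0.04308 L/cmH2O = 1.095 s.
Fraction remaining at end-expiration = e^(−Te/τ) = e^(−1.56/1.095) = 0.2406 → 24.06%.

24.1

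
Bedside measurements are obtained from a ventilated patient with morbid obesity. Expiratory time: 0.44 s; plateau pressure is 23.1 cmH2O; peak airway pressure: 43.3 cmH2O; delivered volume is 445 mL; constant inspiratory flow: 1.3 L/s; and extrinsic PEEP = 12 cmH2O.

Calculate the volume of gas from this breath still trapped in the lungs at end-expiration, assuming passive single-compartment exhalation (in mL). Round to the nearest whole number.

220

R = (PIP − Pplat)/V̇ = (43.3 − 23.1) / 1.3 = 20.2/1.3 = 15.538 cmH2O·s/L.
C = Vt/(Pplat − PEEP) = 445.0 / (23.1 − 12) = 445.0/11.1 = 40.09 mL/cmH2O.
τ = R × C = 15.538 × 0.04009 L/cmH2O = 0.6229 s.
Fraction remaining = e^(−Te/τ) = e^(−0.44/0.6229) = 0.4934.
Trapped volume = 445.0 × 0.4934 = 219.56 mL.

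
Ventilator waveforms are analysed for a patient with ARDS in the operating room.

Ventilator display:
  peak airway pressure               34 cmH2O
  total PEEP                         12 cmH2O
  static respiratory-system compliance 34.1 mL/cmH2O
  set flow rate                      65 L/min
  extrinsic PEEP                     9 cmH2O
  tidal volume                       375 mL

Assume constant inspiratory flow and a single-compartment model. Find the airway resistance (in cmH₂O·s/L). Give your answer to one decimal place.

10.2

Flow: 65 L/min ÷ 60 = 1.0833 L/s.
Total PEEP = 12 cmH2O (set 9 + intrinsic 3); this is the baseline alveolar pressure.
Equation of motion (constant flow): PIP = Vt/C + R·V̇ + PEEP.
R·V̇ = PIP − Vt/C − PEEP = 34 − 375/34.1 − 12 = 34 − 10.997 − 12 = 11.003 cmH2O.
R = 11.003 / 1.0833 = 10.157 cmH2O·s/L.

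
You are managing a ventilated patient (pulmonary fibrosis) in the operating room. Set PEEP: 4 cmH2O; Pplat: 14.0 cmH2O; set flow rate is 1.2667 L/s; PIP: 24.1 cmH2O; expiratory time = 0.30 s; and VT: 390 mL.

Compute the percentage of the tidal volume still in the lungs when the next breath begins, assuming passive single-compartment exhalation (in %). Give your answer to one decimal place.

R = (PIP − Pplat)/V̇ = (24.1 − 14.0) / 1.2667 = 10.1/1.2667 = 7.973 cmH2O·s/L.
C = Vt/(Pplat − PEEP) = 390.0 / (14.0 − 4) = 390.0/10.0 = 39.0 mL/cmH2O.
τ = R × C = 7.973 × 0.039 L/cmH2O = 0.3109 s.
Fraction remaining at end-expiration = e^(−Te/τ) = e^(−0.30/0.3109) = 0.381 → 38.1%.

38.1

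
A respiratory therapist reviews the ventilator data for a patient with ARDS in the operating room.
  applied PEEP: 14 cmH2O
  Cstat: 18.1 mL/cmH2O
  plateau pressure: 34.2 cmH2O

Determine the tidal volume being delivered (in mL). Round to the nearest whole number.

366

Vt = Cstat × (Pplat − PEEP) = 18.1 × (34.2 − 14) = 18.1 × 20.2 = 365.62 mL.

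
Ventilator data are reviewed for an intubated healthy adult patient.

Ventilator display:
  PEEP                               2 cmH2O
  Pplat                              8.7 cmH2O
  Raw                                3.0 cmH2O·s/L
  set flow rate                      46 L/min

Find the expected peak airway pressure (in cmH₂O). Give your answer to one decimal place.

Flow: 46 L/min ÷ 60 = 0.7667 L/s.
PIP = Pplat + Raw × flow = 8.7 + 3.0 × 0.7667 = 8.7 + 2.3 = 11.0 cmH2O.

11.0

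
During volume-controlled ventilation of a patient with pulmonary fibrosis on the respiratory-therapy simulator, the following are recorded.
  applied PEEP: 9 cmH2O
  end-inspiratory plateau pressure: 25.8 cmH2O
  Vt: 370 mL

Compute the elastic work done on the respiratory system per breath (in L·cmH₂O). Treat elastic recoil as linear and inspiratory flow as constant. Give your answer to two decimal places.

Elastic work ≈ ½ × (Pplat − PEEP) × Vt = 0.5 × (25.8 − 9) × 0.370 L = 0.5 × 16.8 × 0.370 = 3.108 L·cmH2O.

3.11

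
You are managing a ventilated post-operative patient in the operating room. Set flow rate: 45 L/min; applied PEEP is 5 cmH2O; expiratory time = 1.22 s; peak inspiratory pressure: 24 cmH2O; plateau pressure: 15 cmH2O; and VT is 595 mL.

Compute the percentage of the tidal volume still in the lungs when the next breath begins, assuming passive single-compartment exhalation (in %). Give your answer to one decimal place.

Flow: 45 L/min ÷ 60 = 0.75 L/s.
R = (PIP − Pplat)/V̇ = (24 − 15) / 0.75 = 9.0/0.75 = 12.0 cmH2O·s/L.
C = Vt/(Pplat − PEEP) = 595.0 / (15 − 5) = 595.0/10.0 = 59.5 mL/cmH2O.
τ = R × C = 12.0 × 0.0595 L/cmH2O = 0.714 s.
Fraction remaining at end-expiration = e^(−Te/τ) = e^(−1.22/0.714) = 0.1811 → 18.11%.

18.1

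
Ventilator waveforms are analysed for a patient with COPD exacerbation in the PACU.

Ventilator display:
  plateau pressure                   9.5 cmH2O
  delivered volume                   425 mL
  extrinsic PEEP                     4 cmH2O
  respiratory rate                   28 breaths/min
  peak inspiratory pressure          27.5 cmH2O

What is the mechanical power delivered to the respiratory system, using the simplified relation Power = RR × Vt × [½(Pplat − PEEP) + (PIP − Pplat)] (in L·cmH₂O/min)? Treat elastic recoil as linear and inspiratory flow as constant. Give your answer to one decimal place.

Per-breath work = Vt × [½(Pplat−PEEP) + (PIP−Pplat)] = 0.425 × [0.5×5.5 + 18.0] = 0.425 × 20.75 = 8.819 L·cmH2O.
Power = 28 × 8.819 = 246.93 L·cmH2O/min.

246.9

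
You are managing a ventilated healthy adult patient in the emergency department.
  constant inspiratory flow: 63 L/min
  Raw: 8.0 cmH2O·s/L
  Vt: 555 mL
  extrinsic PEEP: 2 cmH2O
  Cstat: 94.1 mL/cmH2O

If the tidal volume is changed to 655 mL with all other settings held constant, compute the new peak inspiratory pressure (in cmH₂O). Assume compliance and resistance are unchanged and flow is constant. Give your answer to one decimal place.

Flow: 63 L/min ÷ 60 = 1.05 L/s.
PIP = Vt/C + R·V̇ + PEEP (constant-flow equation of motion).
Only the elastic term changes: ΔPIP = ΔVt / C = (655 − 555) / 94.1 = 1.063 cmH2O.
Original PIP = 555/94.1 + 8.0×1.05 + 2 = 16.298 cmH2O; new PIP = 16.298 + (1.063) = 17.361 cmH2O.

17.4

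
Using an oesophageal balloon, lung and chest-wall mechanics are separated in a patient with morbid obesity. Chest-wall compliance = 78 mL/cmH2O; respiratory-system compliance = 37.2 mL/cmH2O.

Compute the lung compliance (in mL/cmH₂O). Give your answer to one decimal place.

1/CL = 1/Crs − 1/Ccw.
1/CL = 1/37.2 − 1/78 = 0.01406.
CL = 71.124 mL/cmH2O.

71.1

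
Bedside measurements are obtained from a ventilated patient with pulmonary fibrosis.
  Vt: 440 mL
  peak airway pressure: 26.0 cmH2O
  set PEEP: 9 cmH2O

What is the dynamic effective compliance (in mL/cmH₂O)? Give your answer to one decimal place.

25.9

Dynamic compliance = Vt / (PIP − PEEP) = 440 / (26.0 − 9) = 440 / 17.0 = 25.882 mL/cmH2O.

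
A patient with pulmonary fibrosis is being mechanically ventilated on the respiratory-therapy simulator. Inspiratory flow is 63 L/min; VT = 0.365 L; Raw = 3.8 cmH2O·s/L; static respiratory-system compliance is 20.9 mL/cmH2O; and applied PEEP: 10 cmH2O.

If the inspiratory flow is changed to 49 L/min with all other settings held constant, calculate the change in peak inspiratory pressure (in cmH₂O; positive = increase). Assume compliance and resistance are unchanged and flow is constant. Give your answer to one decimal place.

Flow: 63 L/min ÷ 60 = 1.05 L/s.
New flow: 49 L/min ÷ 60 = 0.8167 L/s.
PIP = Vt/C + R·V̇ + PEEP (constant-flow equation of motion).
Only the resistive term changes: ΔPIP = R × ΔV̇ = 3.8 × (0.8167 − 1.05) = 3.8 × -0.2333 = -0.8865 cmH2O.

-0.9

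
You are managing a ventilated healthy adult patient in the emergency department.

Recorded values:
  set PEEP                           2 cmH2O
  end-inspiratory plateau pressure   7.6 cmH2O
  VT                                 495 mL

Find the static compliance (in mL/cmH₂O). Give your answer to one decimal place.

Cstat = Vt / (Pplat − PEEP) = 495 / (7.6 − 2) = 495 / 5.6 = 88.393 mL/cmH2O.

88.4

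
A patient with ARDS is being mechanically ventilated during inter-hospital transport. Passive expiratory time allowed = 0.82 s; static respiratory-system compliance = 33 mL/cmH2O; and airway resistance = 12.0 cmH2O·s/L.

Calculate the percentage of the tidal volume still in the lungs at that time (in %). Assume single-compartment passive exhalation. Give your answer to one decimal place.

τ = R × C = 12.0 × 33 mL/cmH2O = 12.0 × 0.033 L/cmH2O = 0.396 s.
Passive exhalation: V(t)/V₀ = e^(−t/τ) = e^(−0.82/0.396) = 0.1261.
Fraction remaining = 0.1261 → 12.61%.

12.6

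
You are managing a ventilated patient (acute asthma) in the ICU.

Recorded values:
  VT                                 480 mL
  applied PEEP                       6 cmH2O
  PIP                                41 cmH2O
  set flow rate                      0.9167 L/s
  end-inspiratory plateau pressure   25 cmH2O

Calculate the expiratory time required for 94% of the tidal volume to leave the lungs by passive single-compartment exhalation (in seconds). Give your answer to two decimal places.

1.24

R = (PIP − Pplat)/V̇ = (41 − 25) / 0.9167 = 16.0/0.9167 = 17.454 cmH2O·s/L.
C = Vt/(Pplat − PEEP) = 480.0 / (25 − 6) = 480.0/19.0 = 25.263 mL/cmH2O.
τ = R × C = 17.454 × 0.02526 L/cmH2O = 0.4409 s.
t = −τ·ln(1 − 0.94) = −0.4409·ln(0.06) = 1.24 s.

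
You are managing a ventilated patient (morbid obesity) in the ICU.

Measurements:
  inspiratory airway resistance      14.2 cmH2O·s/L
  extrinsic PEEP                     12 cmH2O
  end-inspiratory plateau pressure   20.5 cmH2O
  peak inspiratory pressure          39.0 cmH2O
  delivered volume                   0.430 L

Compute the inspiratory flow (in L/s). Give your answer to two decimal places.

1.30

flow = (PIP − Pplat) / Raw = 18.5 / 14.2 = 1.303 L/s.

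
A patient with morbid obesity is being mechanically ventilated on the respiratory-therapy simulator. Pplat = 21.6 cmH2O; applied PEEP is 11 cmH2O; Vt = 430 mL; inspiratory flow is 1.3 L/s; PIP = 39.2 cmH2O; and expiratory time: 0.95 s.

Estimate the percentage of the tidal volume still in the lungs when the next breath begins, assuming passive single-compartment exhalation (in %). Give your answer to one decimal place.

17.7

R = (PIP − Pplat)/V̇ = (39.2 − 21.6) / 1.3 = 17.6/1.3 = 13.538 cmH2O·s/L.
C = Vt/(Pplat − PEEP) = 430.0 / (21.6 − 11) = 430.0/10.6 = 40.566 mL/cmH2O.
τ = R × C = 13.538 × 0.04057 L/cmH2O = 0.5492 s.
Fraction remaining at end-expiration = e^(−Te/τ) = e^(−0.95/0.5492) = 0.1773 → 17.73%.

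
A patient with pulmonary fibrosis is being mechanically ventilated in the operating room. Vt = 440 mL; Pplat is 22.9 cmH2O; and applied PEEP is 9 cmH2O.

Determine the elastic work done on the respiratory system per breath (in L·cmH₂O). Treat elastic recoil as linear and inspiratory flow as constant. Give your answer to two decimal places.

3.06

Elastic work ≈ ½ × (Pplat − PEEP) × Vt = 0.5 × (22.9 − 9) × 0.440 L = 0.5 × 13.9 × 0.440 = 3.058 L·cmH2O.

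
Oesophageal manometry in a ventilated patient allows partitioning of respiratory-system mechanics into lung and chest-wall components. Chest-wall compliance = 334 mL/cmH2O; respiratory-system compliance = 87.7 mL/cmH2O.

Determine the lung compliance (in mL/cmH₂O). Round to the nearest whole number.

1/CL = 1/Crs − 1/Ccw.
1/CL = 1/87.7 − 1/334 = 0.008408.
CL = 118.93 mL/cmH2O.

119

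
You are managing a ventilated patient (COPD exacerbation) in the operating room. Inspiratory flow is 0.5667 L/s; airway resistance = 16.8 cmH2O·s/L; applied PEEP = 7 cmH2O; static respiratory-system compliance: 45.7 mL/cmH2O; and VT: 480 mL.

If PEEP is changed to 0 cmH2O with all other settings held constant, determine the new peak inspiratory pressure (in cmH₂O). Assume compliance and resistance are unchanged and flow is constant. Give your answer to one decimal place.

PIP = Vt/C + R·V̇ + PEEP (constant-flow equation of motion).
Only the baseline term changes: ΔPIP = ΔPEEP = 0 − 7 = -7.0 cmH2O.
Original PIP = 480/45.7 + 16.8×0.5667 + 7 = 27.024 cmH2O; new PIP = 27.024 + (-7.0) = 20.024 cmH2O.

20.0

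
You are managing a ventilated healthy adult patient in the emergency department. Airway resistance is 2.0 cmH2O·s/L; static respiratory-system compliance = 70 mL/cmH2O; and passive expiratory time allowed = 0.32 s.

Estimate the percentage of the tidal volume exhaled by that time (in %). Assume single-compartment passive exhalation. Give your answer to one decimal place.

89.8

τ = R × C = 2.0 × 70 mL/cmH2O = 2.0 × 0.070 L/cmH2O = 0.14 s.
Passive exhalation: V(t)/V₀ = e^(−t/τ) = e^(−0.32/0.14) = 0.1017.
Fraction exhaled = 1 − 0.1017 = 0.8983 → 89.83%.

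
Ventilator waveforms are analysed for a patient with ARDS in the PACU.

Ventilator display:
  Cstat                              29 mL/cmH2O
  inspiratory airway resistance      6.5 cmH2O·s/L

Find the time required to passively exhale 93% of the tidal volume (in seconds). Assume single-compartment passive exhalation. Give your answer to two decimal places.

0.50

τ = R × C = 6.5 × 29 mL/cmH2O = 6.5 × 0.029 L/cmH2O = 0.1885 s.
Exhaled fraction f = 1 − e^(−t/τ) → t = −τ·ln(1 − f) = −0.1885·ln(0.07) = 0.5013 s.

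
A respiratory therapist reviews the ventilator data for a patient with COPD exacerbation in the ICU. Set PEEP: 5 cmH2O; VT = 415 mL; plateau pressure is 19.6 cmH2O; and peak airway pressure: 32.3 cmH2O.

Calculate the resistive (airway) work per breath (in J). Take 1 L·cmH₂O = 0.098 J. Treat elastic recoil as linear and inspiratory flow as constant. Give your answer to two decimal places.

With constant inspiratory flow the resistive pressure is constant at PIP − Pplat = 32.3 − 19.6 = 12.7 cmH2O, so resistive work = 12.7 × 0.415 = 5.271 L·cmH2O.
× 0.098 J/(L·cmH2O) → 0.5166 J.

0.52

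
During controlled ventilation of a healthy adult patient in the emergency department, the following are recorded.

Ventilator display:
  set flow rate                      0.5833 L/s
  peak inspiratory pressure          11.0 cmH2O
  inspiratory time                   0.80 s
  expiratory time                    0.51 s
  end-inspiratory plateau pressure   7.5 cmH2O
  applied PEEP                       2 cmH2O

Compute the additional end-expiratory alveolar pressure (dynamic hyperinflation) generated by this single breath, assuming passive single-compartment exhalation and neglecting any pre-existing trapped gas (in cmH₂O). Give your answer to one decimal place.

2.0

Vt = flow × Ti = 0.5833 L/s × 0.80 s × 1000 mL/L = 466.64 mL.
R = (PIP − Pplat)/V̇ = (11.0 − 7.5) / 0.5833 = 3.5/0.5833 = 6.0 cmH2O·s/L.
C = Vt/(Pplat − PEEP) = 466.64 / (7.5 − 2) = 466.64/5.5 = 84.844 mL/cmH2O.
τ = R × C = 6.0 × 0.08484 L/cmH2O = 0.509 s.
Fraction remaining = e^(−Te/τ) = e^(−0.51/0.509) = 0.3672; trapped volume = 466.64 × 0.3672 = 171.35 mL.
Additional alveolar pressure from trapping ≈ V_trapped / C = 171.35 / 84.844 = 2.02 cmH2O.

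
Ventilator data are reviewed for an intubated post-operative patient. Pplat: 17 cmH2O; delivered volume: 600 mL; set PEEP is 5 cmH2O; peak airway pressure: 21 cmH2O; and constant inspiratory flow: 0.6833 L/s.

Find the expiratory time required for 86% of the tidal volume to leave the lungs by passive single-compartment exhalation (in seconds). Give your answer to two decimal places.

0.58

R = (PIP − Pplat)/V̇ = (21 − 17) / 0.6833 = 4.0/0.6833 = 5.854 cmH2O·s/L.
C = Vt/(Pplat − PEEP) = 600.0 / (17 − 5) = 600.0/12.0 = 50.0 mL/cmH2O.
τ = R × C = 5.854 × 0.05 L/cmH2O = 0.2927 s.
t = −τ·ln(1 − 0.86) = −0.2927·ln(0.14) = 0.5755 s.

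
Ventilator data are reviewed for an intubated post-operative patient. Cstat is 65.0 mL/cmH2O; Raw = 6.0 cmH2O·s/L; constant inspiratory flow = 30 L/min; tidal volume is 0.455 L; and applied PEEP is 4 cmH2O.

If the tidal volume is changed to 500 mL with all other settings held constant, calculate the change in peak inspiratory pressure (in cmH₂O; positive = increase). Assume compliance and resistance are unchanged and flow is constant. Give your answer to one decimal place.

PIP = Vt/C + R·V̇ + PEEP (constant-flow equation of motion).
Only the elastic term changes: ΔPIP = ΔVt / C = (500 − 455) / 65.0 = 0.6923 cmH2O.

0.7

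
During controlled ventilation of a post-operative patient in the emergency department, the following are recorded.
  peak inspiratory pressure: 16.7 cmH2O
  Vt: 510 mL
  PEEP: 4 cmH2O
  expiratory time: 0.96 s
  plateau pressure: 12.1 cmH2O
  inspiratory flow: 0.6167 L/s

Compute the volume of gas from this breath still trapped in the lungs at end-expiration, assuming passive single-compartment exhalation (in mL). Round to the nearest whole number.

66

R = (PIP − Pplat)/V̇ = (16.7 − 12.1) / 0.6167 = 4.6/0.6167 = 7.459 cmH2O·s/L.
C = Vt/(Pplat − PEEP) = 510.0 / (12.1 − 4) = 510.0/8.1 = 62.963 mL/cmH2O.
τ = R × C = 7.459 × 0.06296 L/cmH2O = 0.4696 s.
Fraction remaining = e^(−Te/τ) = e^(−0.96/0.4696) = 0.1295.
Trapped volume = 510.0 × 0.1295 = 66.045 mL.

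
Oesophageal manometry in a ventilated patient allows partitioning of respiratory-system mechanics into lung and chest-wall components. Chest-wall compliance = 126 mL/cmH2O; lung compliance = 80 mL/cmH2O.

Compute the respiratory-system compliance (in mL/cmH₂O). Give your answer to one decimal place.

48.9

Lung and chest wall are elastances in series: 1/Crs = 1/CL + 1/Ccw.
1/Crs = 1/80 + 1/126 = 0.02044.
Crs = 48.924 mL/cmH2O.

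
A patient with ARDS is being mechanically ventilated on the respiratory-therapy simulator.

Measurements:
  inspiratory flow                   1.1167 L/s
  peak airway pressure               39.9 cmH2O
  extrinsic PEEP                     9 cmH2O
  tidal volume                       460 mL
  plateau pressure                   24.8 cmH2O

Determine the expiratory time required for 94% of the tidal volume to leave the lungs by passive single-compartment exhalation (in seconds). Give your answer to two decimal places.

R = (PIP − Pplat)/V̇ = (39.9 − 24.8) / 1.1167 = 15.1/1.1167 = 13.522 cmH2O·s/L.
C = Vt/(Pplat − PEEP) = 460.0 / (24.8 − 9) = 460.0/15.8 = 29.114 mL/cmH2O.
τ = R × C = 13.522 × 0.02911 L/cmH2O = 0.3936 s.
t = −τ·ln(1 − 0.94) = −0.3936·ln(0.06) = 1.107 s.

1.11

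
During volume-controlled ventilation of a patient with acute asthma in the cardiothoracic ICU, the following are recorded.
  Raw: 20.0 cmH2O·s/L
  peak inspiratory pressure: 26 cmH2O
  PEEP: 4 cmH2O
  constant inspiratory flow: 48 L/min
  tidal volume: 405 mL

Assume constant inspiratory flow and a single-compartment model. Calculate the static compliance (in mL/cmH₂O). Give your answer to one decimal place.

67.5

Flow: 48 L/min ÷ 60 = 0.8 L/s.
Equation of motion (constant flow): PIP = Vt/C + R·V̇ + PEEP.
Vt/C = PIP − R·V̇ − PEEP = 26 − 20.0×0.8 − 4 = 26 − 16.0 − 4 = 6.0 cmH2O.
C = Vt / 6.0 = 405 / 6.0 = 67.5 mL/cmH2O.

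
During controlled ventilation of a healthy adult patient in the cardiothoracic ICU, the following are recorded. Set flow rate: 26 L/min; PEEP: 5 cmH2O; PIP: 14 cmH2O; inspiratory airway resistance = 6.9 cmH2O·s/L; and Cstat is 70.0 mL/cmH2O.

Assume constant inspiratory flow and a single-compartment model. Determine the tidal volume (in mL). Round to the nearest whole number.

Flow: 26 L/min ÷ 60 = 0.4333 L/s.
Equation of motion (constant flow): PIP = Vt/C + R·V̇ + PEEP.
Vt/C = PIP − R·V̇ − PEEP = 14 − 2.99 − 5 = 6.01 cmH2O.
Vt = C × 6.01 = 70.0 × 6.01 = 420.7 mL.

421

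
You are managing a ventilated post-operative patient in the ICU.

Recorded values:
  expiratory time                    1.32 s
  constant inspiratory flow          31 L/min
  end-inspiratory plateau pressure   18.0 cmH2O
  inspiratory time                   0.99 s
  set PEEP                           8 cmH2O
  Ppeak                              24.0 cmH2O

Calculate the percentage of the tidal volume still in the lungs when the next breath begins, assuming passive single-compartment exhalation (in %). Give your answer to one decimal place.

Flow: 31 L/min ÷ 60 = 0.5167 L/s.
Vt = flow × Ti = 0.5167 L/s × 0.99 s × 1000 mL/L = 511.53 mL.
R = (PIP − Pplat)/V̇ = (24.0 − 18.0) / 0.5167 = 6.0/0.5167 = 11.612 cmH2O·s/L.
C = Vt/(Pplat − PEEP) = 511.53 / (18.0 − 8) = 511.53/10.0 = 51.153 mL/cmH2O.
τ = R × C = 11.612 × 0.05115 L/cmH2O = 0.594 s.
Fraction remaining at end-expiration = e^(−Te/τ) = e^(−1.32/0.594) = 0.1084 → 10.84%.

10.8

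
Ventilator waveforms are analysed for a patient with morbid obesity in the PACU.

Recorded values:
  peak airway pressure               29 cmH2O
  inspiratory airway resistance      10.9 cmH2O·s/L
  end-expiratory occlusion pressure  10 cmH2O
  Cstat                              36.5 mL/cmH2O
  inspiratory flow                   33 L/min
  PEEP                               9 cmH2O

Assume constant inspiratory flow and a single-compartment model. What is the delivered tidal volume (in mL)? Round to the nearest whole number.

475

Flow: 33 L/min ÷ 60 = 0.55 L/s.
Total PEEP = 10 cmH2O (set 9 + intrinsic 1); this is the baseline alveolar pressure.
Equation of motion (constant flow): PIP = Vt/C + R·V̇ + PEEP.
Vt/C = PIP − R·V̇ − PEEP = 29 − 5.995 − 10 = 13.005 cmH2O.
Vt = C × 13.005 = 36.5 × 13.005 = 474.68 mL.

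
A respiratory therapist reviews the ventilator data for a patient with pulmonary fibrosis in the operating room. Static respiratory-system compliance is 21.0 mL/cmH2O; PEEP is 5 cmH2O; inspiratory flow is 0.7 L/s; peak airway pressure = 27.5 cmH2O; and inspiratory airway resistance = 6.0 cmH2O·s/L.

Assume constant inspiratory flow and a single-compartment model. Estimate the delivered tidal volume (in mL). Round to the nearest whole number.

384

Equation of motion (constant flow): PIP = Vt/C + R·V̇ + PEEP.
Vt/C = PIP − R·V̇ − PEEP = 27.5 − 4.2 − 5 = 18.3 cmH2O.
Vt = C × 18.3 = 21.0 × 18.3 = 384.3 mL.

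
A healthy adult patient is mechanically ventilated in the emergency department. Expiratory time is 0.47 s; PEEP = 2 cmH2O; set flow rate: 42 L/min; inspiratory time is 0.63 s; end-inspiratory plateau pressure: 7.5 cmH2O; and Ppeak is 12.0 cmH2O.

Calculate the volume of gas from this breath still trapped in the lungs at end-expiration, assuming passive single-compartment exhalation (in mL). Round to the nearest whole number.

Flow: 42 L/min ÷ 60 = 0.7 L/s.
Vt = flow × Ti = 0.7 L/s × 0.63 s × 1000 mL/L = 441.0 mL.
R = (PIP − Pplat)/V̇ = (12.0 − 7.5) / 0.7 = 4.5/0.7 = 6.429 cmH2O·s/L.
C = Vt/(Pplat − PEEP) = 441.0 / (7.5 − 2) = 441.0/5.5 = 80.182 mL/cmH2O.
τ = R × C = 6.429 × 0.08018 L/cmH2O = 0.5155 s.
Fraction remaining = e^(−Te/τ) = e^(−0.47/0.5155) = 0.4018.
Trapped volume = 441.0 × 0.4018 = 177.19 mL.

177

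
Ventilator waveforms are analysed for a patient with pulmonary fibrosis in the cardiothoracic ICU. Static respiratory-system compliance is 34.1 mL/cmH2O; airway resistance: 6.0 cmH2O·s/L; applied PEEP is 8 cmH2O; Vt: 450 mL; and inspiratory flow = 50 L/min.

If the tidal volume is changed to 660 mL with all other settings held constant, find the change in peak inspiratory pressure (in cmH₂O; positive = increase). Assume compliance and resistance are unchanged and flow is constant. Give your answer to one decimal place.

PIP = Vt/C + R·V̇ + PEEP (constant-flow equation of motion).
Only the elastic term changes: ΔPIP = ΔVt / C = (660 − 450) / 34.1 = 6.158 cmH2O.

6.2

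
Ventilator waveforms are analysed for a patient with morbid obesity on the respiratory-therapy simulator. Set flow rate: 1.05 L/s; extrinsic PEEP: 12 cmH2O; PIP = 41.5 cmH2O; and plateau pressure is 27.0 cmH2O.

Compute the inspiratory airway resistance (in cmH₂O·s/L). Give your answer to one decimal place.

13.8

Raw = (PIP − Pplat) / flow = (41.5 − 27.0) / 1.05 = 14.5 / 1.05 = 13.81 cmH2O·s/L.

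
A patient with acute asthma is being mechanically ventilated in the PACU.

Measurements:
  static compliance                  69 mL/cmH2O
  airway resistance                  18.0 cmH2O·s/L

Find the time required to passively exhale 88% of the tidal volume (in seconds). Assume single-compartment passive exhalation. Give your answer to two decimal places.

τ = R × C = 18.0 × 69 mL/cmH2O = 18.0 × 0.069 L/cmH2O = 1.242 s.
Exhaled fraction f = 1 − e^(−t/τ) → t = −τ·ln(1 − f) = −1.242·ln(0.12) = 2.633 s.

2.63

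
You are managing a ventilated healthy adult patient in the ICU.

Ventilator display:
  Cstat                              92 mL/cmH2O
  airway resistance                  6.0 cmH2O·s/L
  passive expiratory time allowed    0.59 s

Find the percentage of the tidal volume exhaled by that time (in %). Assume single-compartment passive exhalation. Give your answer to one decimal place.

τ = R × C = 6.0 × 92 mL/cmH2O = 6.0 × 0.092 L/cmH2O = 0.552 s.
Passive exhalation: V(t)/V₀ = e^(−t/τ) = e^(−0.59/0.552) = 0.3434.
Fraction exhaled = 1 − 0.3434 = 0.6566 → 65.66%.

65.7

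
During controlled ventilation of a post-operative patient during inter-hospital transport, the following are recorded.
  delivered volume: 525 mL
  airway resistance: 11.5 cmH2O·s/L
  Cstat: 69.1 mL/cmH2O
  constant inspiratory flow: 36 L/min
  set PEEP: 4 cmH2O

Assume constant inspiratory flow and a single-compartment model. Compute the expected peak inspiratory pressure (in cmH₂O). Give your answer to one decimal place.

Flow: 36 L/min ÷ 60 = 0.6 L/s.
Equation of motion (constant flow): PIP = Vt/C + R·V̇ + PEEP.
PIP = 525/69.1 + 11.5×0.6 + 4 = 7.598 + 6.9 + 4 = 18.498 cmH2O.

18.5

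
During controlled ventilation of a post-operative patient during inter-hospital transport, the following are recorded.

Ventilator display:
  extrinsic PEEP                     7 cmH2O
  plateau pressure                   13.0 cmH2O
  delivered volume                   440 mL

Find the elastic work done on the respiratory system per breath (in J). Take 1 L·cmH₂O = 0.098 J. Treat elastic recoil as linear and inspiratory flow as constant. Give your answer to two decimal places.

0.13

Elastic work ≈ ½ × (Pplat − PEEP) × Vt = 0.5 × (13.0 − 7) × 0.440 L = 0.5 × 6.0 × 0.440 = 1.32 L·cmH2O.
× 0.098 J/(L·cmH2O) → 0.1294 J.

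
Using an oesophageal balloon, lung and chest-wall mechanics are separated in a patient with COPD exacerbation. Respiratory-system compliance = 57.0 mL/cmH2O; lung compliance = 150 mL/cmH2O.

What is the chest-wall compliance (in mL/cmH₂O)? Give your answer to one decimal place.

1/Ccw = 1/Crs − 1/CL.
1/Ccw = 1/57.0 − 1/150 = 0.01088.
Ccw = 91.912 mL/cmH2O.

91.9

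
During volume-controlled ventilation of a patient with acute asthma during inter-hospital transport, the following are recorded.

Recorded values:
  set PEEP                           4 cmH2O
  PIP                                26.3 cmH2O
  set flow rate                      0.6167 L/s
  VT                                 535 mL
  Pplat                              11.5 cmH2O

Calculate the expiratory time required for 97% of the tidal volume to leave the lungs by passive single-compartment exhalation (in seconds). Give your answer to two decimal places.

6.00

R = (PIP − Pplat)/V̇ = (26.3 − 11.5) / 0.6167 = 14.8/0.6167 = 23.999 cmH2O·s/L.
C = Vt/(Pplat − PEEP) = 535.0 / (11.5 − 4) = 535.0/7.5 = 71.333 mL/cmH2O.
τ = R × C = 23.999 × 0.07133 L/cmH2O = 1.712 s.
t = −τ·ln(1 − 0.97) = −1.712·ln(0.03) = 6.003 s.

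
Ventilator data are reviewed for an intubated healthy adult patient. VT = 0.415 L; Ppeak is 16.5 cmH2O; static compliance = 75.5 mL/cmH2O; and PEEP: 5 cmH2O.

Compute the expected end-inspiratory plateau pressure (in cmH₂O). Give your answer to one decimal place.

10.5

Pplat = PEEP + Vt / Cstat = 5 + 415 / 75.5 = 5 + 5.497 = 10.497 cmH2O.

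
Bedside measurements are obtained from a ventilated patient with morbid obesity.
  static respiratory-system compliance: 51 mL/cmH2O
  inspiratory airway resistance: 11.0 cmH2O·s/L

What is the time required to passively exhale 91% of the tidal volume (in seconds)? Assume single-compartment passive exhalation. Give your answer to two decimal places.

1.35

τ = R × C = 11.0 × 51 mL/cmH2O = 11.0 × 0.051 L/cmH2O = 0.561 s.
Exhaled fraction f = 1 − e^(−t/τ) → t = −τ·ln(1 − f) = −0.561·ln(0.09) = 1.351 s.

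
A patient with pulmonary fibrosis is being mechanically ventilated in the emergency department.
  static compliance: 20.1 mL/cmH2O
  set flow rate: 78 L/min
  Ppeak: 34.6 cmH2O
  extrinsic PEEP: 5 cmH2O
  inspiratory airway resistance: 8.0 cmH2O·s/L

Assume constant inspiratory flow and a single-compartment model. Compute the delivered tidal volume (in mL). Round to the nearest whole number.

386

Flow: 78 L/min ÷ 60 = 1.3 L/s.
Equation of motion (constant flow): PIP = Vt/C + R·V̇ + PEEP.
Vt/C = PIP − R·V̇ − PEEP = 34.6 − 10.4 − 5 = 19.2 cmH2O.
Vt = C × 19.2 = 20.1 × 19.2 = 385.92 mL.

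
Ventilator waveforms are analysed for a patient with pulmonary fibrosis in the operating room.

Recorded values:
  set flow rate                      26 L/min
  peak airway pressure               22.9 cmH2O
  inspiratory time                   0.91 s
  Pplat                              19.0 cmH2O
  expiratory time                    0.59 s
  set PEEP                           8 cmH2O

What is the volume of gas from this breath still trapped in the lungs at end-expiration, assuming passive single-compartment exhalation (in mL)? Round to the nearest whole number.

Flow: 26 L/min ÷ 60 = 0.4333 L/s.
Vt = flow × Ti = 0.4333 L/s × 0.91 s × 1000 mL/L = 394.3 mL.
R = (PIP − Pplat)/V̇ = (22.9 − 19.0) / 0.4333 = 3.9/0.4333 = 9.001 cmH2O·s/L.
C = Vt/(Pplat − PEEP) = 394.3 / (19.0 − 8) = 394.3/11.0 = 35.845 mL/cmH2O.
τ = R × C = 9.001 × 0.03585 L/cmH2O = 0.3227 s.
Fraction remaining = e^(−Te/τ) = e^(−0.59/0.3227) = 0.1607.
Trapped volume = 394.3 × 0.1607 = 63.364 mL.

63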